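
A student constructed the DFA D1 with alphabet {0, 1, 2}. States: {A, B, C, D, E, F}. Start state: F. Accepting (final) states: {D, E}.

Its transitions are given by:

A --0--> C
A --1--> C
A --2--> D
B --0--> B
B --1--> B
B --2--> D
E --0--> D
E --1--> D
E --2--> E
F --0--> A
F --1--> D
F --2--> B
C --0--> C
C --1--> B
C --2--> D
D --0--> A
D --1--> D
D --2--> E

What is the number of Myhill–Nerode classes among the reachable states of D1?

Initial partition by acceptance: {D,E} | {A,B,C,F}.
On input 0, block {D,E} splits into {D} and {E}.
Refine {A,B,C,F} on symbol 1: members go to different blocks, giving {A,B,C} and {F}.
Stable partition: {D} | {A,B,C} | {E} | {F} — 4 equivalence classes.

4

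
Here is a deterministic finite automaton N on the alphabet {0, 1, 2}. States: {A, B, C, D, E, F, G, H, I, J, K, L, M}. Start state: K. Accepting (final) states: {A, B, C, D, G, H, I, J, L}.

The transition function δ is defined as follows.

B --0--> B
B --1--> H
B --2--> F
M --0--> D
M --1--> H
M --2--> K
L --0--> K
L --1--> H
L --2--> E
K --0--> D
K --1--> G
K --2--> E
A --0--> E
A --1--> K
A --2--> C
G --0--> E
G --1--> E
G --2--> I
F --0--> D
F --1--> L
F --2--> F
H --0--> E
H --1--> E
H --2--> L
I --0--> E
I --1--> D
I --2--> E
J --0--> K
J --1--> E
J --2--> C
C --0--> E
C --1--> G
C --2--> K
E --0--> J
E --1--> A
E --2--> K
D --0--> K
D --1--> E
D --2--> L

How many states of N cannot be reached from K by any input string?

3

No path from K leads to B, F, M; the other 10 states are all reachable.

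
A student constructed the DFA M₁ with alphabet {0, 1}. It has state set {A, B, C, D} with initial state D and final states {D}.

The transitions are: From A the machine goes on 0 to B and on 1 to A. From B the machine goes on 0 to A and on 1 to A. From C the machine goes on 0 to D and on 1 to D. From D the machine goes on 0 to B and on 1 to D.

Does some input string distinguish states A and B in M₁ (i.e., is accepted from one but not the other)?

No

States {C} cannot be reached from the start state, so discard them.
Start with accepting vs non-accepting: {D} | {A,B}.
No further refinement is possible. Final partition (2 blocks): {D} | {A,B}.
A and B lie in the same block of the stable partition, so they are equivalent — no string distinguishes them.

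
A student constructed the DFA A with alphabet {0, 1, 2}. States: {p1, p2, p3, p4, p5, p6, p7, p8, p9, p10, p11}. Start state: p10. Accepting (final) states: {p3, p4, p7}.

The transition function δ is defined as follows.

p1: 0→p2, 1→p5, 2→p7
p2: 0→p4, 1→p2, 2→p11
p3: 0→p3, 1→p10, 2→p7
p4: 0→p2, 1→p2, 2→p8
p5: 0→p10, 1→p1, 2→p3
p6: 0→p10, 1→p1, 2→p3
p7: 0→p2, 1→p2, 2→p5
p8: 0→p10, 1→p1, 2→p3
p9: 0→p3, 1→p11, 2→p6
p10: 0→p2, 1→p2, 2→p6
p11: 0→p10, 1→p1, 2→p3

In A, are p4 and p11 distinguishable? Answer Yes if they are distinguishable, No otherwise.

Reachable states from the start: {p1,p2,p3,p4,p5,p6,p7,p8,p10,p11}. Unreachable: {p9} — drop them.
Start with accepting vs non-accepting: {p3,p4,p7} | {p1,p2,p5,p6,p8,p10,p11}.
On input 0, block {p3,p4,p7} splits into {p4,p7} and {p3}.
Refine {p1,p2,p5,p6,p8,p10,p11} on symbol 0: members go to different blocks, giving {p1,p5,p6,p8,p10,p11} and {p2}.
Refine {p1,p5,p6,p8,p10,p11} on symbol 0: members go to different blocks, giving {p5,p6,p8,p11} and {p1,p10}.
Split {p1,p10} by δ(·,1) → {p1} and {p10}.
Stable partition: {p4,p7} | {p5,p6,p8,p11} | {p3} | {p2} | {p1} | {p10} — 6 equivalence classes.
p4 and p11 end up in different blocks, so they are distinguishable. For instance, the string 'ε' is accepted from only p4.

Yes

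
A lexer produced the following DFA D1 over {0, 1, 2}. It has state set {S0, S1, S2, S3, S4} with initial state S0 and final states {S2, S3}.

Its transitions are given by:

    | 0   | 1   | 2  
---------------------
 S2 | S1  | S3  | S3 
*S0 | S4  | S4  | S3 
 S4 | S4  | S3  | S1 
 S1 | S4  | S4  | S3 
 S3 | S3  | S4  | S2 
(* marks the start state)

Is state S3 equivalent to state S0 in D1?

Every state is reachable, so we keep all 5.
Initial partition by acceptance: {S2,S3} | {S0,S1,S4}.
Refine {S2,S3} on symbol 0: members go to different blocks, giving {S2} and {S3}.
Refine {S0,S1,S4} on symbol 1: members go to different blocks, giving {S0,S1} and {S4}.
Stable partition: {S2} | {S0,S1} | {S3} | {S4} — 4 equivalence classes.
S3 and S0 end up in different blocks, so they are distinguishable. For instance, the string 'ε' is accepted from only S3.

No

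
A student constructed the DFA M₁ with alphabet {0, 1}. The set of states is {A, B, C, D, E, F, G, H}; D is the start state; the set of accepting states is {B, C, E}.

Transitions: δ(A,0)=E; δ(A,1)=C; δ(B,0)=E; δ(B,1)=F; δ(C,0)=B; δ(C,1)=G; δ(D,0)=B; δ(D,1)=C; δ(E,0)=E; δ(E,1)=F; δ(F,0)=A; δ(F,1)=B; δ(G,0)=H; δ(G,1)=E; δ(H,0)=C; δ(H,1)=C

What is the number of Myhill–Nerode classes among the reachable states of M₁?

3

All states are reachable from the start state.
P0 = {B,C,E} | {A,D,F,G,H}.
On input 0, block {A,D,F,G,H} splits into {A,D,H} and {F,G}.
Stable partition: {B,C,E} | {A,D,H} | {F,G} — 3 equivalence classes.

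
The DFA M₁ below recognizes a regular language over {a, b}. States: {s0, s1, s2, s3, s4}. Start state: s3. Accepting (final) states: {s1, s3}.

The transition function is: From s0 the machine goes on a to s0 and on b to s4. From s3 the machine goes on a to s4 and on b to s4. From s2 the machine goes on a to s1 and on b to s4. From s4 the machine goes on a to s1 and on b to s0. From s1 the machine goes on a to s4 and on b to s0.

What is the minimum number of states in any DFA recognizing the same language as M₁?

4

First remove the unreachable states {s2}; 4 states remain.
Initial partition by acceptance: {s1,s3} | {s0,s4}.
On input a, block {s0,s4} splits into {s0} and {s4}.
On input b, block {s1,s3} splits into {s1} and {s3}.
The partition is now stable with 4 blocks: {s1} | {s0} | {s4} | {s3}.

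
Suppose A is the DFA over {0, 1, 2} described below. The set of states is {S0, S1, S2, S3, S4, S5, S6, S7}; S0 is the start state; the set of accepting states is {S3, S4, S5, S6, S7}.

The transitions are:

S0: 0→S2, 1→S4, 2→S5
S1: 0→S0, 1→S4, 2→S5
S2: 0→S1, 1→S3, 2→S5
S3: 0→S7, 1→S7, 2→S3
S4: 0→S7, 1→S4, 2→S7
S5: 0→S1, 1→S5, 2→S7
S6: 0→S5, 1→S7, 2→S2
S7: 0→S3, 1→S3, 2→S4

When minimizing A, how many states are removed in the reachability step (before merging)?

1

BFS from S0 reaches {S0, S1, S2, S3, S4, S5, S7}; the 1 state(s) S6 are never visited.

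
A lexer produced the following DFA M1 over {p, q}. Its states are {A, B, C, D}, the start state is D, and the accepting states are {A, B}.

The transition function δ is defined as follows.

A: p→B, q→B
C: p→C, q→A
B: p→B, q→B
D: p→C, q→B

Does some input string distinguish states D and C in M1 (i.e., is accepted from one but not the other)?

No

Initial partition by acceptance: {A,B} | {C,D}.
No further refinement is possible. Final partition (2 blocks): {A,B} | {C,D}.
D and C lie in the same block of the stable partition, so they are equivalent — no string distinguishes them.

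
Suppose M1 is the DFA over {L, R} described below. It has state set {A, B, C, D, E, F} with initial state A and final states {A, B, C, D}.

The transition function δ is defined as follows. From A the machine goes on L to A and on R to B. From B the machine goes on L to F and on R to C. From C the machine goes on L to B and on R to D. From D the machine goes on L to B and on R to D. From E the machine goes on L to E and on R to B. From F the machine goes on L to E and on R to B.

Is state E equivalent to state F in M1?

All states are reachable from the start state.
Start with accepting vs non-accepting: {A,B,C,D} | {E,F}.
Split {A,B,C,D} by δ(·,L) → {A,C,D} and {B}.
On input L, block {A,C,D} splits into {C,D} and {A}.
The partition is now stable with 4 blocks: {C,D} | {E,F} | {B} | {A}.
E and F lie in the same block of the stable partition, so they are equivalent — no string distinguishes them.

Yes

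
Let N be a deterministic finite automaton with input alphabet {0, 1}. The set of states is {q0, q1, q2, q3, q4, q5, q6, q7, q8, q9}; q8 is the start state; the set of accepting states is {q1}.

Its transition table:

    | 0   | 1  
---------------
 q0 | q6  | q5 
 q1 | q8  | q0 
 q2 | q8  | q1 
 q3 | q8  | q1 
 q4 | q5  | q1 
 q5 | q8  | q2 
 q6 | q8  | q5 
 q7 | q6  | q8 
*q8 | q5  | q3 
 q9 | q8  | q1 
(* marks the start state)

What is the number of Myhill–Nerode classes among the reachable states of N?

First remove the unreachable states {q4,q7,q9}; 7 states remain.
Initial partition by acceptance: {q1} | {q0,q2,q3,q5,q6,q8}.
Split {q0,q2,q3,q5,q6,q8} by δ(·,1) → {q0,q5,q6,q8} and {q2,q3}.
Refine {q0,q5,q6,q8} on symbol 1: members go to different blocks, giving {q0,q6} and {q5,q8}.
On input 0, block {q0,q6} splits into {q0} and {q6}.
No further refinement is possible. Final partition (5 blocks): {q1} | {q0} | {q2,q3} | {q5,q8} | {q6}.

5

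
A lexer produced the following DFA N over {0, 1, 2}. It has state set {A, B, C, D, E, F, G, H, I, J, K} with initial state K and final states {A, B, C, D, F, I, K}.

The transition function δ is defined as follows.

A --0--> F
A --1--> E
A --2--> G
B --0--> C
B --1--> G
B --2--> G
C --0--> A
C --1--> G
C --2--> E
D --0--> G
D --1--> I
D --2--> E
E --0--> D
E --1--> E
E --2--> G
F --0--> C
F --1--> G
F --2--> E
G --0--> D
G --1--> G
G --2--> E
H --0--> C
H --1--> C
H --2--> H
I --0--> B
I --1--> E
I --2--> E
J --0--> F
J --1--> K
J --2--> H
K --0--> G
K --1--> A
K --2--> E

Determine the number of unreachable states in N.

Starting at K and following transitions, the reachable set is {A, B, C, D, E, F, G, I, K}. That leaves H, J unreachable — 2 in total.

2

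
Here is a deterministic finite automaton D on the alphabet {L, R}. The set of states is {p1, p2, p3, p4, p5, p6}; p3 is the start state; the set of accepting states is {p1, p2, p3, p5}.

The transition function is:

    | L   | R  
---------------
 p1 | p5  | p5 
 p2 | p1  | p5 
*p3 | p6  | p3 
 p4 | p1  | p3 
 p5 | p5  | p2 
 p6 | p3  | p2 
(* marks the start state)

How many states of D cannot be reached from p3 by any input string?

1

Starting at p3 and following transitions, the reachable set is {p1, p2, p3, p5, p6}. That leaves p4 unreachable — 1 in total.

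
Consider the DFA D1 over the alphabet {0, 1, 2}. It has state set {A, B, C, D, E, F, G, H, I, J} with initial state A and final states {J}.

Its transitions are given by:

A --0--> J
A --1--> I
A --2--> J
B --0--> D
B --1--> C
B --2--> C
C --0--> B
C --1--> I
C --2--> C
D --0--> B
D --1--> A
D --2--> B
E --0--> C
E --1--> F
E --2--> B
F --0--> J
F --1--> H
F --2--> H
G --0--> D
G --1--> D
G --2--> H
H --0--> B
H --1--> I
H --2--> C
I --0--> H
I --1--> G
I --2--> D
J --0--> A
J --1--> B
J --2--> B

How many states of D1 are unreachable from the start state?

2

No path from A leads to E, F; the other 8 states are all reachable.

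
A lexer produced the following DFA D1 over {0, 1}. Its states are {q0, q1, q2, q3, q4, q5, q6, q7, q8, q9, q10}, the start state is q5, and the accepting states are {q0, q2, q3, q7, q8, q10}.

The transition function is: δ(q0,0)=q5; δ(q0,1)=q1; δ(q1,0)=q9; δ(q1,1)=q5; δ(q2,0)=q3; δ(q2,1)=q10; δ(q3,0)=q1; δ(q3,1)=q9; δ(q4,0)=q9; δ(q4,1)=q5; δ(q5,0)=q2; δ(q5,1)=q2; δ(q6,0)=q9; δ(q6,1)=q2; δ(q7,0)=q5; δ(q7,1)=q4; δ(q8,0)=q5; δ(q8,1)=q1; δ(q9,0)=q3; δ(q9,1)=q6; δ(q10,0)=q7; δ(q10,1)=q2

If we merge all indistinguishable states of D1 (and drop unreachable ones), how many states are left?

States {q0,q8} cannot be reached from the start state, so discard them.
Initial partition by acceptance: {q2,q3,q7,q10} | {q1,q4,q5,q6,q9}.
On input 0, block {q2,q3,q7,q10} splits into {q2,q10} and {q3,q7}.
Split {q1,q4,q5,q6,q9} by δ(·,0) → {q1,q4,q6} and {q5} and {q9}.
On input 1, block {q1,q4,q6} splits into {q1,q4} and {q6}.
Split {q3,q7} by δ(·,0) → {q3} and {q7}.
Refine {q2,q10} on symbol 0: members go to different blocks, giving {q2} and {q10}.
The partition is now stable with 8 blocks: {q2} | {q1,q4} | {q3} | {q5} | {q9} | {q6} | {q7} | {q10}.

8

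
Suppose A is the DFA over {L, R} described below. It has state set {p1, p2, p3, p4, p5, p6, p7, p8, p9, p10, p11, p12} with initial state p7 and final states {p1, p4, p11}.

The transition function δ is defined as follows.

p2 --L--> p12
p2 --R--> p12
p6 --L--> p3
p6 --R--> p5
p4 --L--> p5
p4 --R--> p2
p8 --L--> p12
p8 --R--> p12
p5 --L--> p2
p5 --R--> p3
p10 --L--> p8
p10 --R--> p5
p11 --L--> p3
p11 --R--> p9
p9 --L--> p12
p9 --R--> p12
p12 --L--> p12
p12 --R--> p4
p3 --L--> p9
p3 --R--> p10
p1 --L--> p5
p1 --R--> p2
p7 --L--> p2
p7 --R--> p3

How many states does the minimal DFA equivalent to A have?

4

States {p1,p6,p11} cannot be reached from the start state, so discard them.
Start with accepting vs non-accepting: {p4} | {p2,p3,p5,p7,p8,p9,p10,p12}.
Refine {p2,p3,p5,p7,p8,p9,p10,p12} on symbol R: members go to different blocks, giving {p2,p3,p5,p7,p8,p9,p10} and {p12}.
Refine {p2,p3,p5,p7,p8,p9,p10} on symbol L: members go to different blocks, giving {p3,p5,p7,p10} and {p2,p8,p9}.
Stable partition: {p4} | {p3,p5,p7,p10} | {p12} | {p2,p8,p9} — 4 equivalence classes.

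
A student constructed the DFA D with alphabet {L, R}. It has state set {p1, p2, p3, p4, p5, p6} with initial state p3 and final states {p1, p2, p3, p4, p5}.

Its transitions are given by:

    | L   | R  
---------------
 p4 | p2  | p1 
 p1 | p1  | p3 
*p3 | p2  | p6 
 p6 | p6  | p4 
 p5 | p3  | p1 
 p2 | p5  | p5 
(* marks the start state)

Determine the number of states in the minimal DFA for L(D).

All states are reachable from the start state.
Start with accepting vs non-accepting: {p1,p2,p3,p4,p5} | {p6}.
Split {p1,p2,p3,p4,p5} by δ(·,R) → {p1,p2,p4,p5} and {p3}.
Split {p1,p2,p4,p5} by δ(·,L) → {p1,p2,p4} and {p5}.
Split {p1,p2,p4} by δ(·,L) → {p1,p4} and {p2}.
Refine {p1,p4} on symbol L: members go to different blocks, giving {p1} and {p4}.
No further refinement is possible. Final partition (6 blocks): {p1} | {p6} | {p3} | {p5} | {p2} | {p4}.

6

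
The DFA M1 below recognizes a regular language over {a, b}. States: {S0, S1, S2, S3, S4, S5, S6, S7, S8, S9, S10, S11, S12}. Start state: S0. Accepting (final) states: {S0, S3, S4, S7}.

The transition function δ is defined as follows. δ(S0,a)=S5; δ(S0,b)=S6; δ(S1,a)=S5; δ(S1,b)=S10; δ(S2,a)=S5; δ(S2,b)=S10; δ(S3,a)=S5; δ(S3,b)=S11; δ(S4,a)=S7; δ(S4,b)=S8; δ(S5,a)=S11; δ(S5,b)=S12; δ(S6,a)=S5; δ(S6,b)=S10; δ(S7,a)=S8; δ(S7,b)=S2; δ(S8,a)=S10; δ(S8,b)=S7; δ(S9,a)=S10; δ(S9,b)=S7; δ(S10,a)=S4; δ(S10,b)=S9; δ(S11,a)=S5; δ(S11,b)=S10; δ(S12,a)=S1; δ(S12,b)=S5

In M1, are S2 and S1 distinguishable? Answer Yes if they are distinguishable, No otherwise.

No

Reachable states from the start: {S0,S1,S2,S4,S5,S6,S7,S8,S9,S10,S11,S12}. Unreachable: {S3} — drop them.
P0 = {S0,S4,S7} | {S1,S2,S5,S6,S8,S9,S10,S11,S12}.
Refine {S0,S4,S7} on symbol a: members go to different blocks, giving {S0,S7} and {S4}.
Split {S1,S2,S5,S6,S8,S9,S10,S11,S12} by δ(·,a) → {S1,S2,S5,S6,S8,S9,S11,S12} and {S10}.
On input a, block {S1,S2,S5,S6,S8,S9,S11,S12} splits into {S1,S2,S5,S6,S11,S12} and {S8,S9}.
Refine {S0,S7} on symbol a: members go to different blocks, giving {S0} and {S7}.
Split {S1,S2,S5,S6,S11,S12} by δ(·,b) → {S1,S2,S6,S11} and {S5,S12}.
Stable partition: {S0} | {S1,S2,S6,S11} | {S4} | {S10} | {S8,S9} | {S7} | {S5,S12} — 7 equivalence classes.
S2 and S1 lie in the same block of the stable partition, so they are equivalent — no string distinguishes them.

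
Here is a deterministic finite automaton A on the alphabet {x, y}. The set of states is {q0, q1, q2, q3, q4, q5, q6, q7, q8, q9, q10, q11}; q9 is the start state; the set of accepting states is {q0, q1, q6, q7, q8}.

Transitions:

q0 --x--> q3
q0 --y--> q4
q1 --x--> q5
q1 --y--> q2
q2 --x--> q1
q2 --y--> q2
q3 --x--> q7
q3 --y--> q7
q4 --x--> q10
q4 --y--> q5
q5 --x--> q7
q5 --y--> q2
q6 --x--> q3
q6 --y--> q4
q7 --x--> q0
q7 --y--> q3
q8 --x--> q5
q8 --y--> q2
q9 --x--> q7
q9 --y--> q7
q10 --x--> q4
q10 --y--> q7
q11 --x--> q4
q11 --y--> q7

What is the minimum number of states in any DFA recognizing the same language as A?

8

States {q6,q8,q11} cannot be reached from the start state, so discard them.
P0 = {q0,q1,q7} | {q2,q3,q4,q5,q9,q10}.
Refine {q0,q1,q7} on symbol x: members go to different blocks, giving {q0,q1} and {q7}.
Refine {q2,q3,q4,q5,q9,q10} on symbol x: members go to different blocks, giving {q3,q5,q9} and {q4,q10} and {q2}.
On input y, block {q0,q1} splits into {q0} and {q1}.
On input y, block {q3,q5,q9} splits into {q3,q9} and {q5}.
On input y, block {q4,q10} splits into {q4} and {q10}.
The partition is now stable with 8 blocks: {q0} | {q3,q9} | {q7} | {q4} | {q2} | {q1} | {q5} | {q10}.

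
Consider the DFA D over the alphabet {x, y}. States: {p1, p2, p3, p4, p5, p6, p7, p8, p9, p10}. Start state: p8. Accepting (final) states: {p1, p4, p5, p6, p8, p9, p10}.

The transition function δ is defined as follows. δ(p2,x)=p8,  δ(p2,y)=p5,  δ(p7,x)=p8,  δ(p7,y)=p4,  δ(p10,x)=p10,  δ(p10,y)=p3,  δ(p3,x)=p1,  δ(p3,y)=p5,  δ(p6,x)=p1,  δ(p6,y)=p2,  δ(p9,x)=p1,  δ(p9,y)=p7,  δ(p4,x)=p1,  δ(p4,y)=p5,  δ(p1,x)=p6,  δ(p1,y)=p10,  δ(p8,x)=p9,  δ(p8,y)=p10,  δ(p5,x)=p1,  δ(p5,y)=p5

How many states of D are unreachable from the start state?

Exploring from p8, all states are eventually visited, so none are unreachable.

0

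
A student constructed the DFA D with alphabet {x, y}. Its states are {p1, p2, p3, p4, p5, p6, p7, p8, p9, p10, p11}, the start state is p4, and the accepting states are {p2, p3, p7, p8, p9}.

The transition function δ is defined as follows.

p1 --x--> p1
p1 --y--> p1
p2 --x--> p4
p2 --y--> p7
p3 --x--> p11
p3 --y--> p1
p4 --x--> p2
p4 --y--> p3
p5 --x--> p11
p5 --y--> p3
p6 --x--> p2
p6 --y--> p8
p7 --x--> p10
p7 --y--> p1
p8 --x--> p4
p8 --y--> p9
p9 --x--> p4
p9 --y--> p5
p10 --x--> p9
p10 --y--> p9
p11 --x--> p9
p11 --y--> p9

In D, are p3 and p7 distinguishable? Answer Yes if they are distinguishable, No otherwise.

No

First remove the unreachable states {p6,p8}; 9 states remain.
P0 = {p2,p3,p7,p9} | {p1,p4,p5,p10,p11}.
Split {p2,p3,p7,p9} by δ(·,y) → {p3,p7,p9} and {p2}.
Split {p1,p4,p5,p10,p11} by δ(·,x) → {p1,p5} and {p10,p11} and {p4}.
Refine {p3,p7,p9} on symbol x: members go to different blocks, giving {p3,p7} and {p9}.
On input x, block {p1,p5} splits into {p1} and {p5}.
The partition is now stable with 7 blocks: {p3,p7} | {p1} | {p2} | {p10,p11} | {p4} | {p9} | {p5}.
p3 and p7 lie in the same block of the stable partition, so they are equivalent — no string distinguishes them.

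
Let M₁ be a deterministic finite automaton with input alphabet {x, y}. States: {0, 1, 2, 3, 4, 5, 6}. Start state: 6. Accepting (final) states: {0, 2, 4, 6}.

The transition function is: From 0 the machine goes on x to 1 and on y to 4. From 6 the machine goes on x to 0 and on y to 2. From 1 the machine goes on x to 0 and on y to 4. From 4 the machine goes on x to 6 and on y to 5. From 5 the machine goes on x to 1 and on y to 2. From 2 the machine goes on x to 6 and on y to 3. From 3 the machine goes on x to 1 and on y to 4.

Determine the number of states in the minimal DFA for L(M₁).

5

All states are reachable from the start state.
Initial partition by acceptance: {0,2,4,6} | {1,3,5}.
Refine {0,2,4,6} on symbol x: members go to different blocks, giving {2,4,6} and {0}.
Refine {2,4,6} on symbol x: members go to different blocks, giving {2,4} and {6}.
Split {1,3,5} by δ(·,x) → {3,5} and {1}.
The partition is now stable with 5 blocks: {2,4} | {3,5} | {0} | {6} | {1}.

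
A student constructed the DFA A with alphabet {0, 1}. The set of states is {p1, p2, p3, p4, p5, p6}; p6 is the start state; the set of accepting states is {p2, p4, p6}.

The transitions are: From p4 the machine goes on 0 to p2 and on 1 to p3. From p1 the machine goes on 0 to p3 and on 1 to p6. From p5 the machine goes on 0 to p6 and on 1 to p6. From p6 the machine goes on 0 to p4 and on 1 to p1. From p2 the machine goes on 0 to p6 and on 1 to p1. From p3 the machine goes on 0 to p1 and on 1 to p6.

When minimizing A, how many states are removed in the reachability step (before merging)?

BFS from p6 reaches {p1, p2, p3, p4, p6}; the 1 state(s) p5 are never visited.

1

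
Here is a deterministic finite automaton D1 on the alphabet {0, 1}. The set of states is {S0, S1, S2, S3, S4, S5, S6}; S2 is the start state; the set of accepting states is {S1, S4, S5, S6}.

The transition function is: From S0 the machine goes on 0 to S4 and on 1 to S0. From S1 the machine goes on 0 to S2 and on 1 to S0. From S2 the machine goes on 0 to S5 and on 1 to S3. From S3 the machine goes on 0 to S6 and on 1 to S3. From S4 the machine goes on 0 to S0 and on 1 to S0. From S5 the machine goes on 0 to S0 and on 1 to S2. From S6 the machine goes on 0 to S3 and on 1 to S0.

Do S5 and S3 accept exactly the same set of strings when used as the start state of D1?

No

States {S1} cannot be reached from the start state, so discard them.
P0 = {S4,S5,S6} | {S0,S2,S3}.
The partition is now stable with 2 blocks: {S4,S5,S6} | {S0,S2,S3}.
S5 and S3 end up in different blocks, so they are distinguishable. For instance, the string 'ε' is accepted from only S5.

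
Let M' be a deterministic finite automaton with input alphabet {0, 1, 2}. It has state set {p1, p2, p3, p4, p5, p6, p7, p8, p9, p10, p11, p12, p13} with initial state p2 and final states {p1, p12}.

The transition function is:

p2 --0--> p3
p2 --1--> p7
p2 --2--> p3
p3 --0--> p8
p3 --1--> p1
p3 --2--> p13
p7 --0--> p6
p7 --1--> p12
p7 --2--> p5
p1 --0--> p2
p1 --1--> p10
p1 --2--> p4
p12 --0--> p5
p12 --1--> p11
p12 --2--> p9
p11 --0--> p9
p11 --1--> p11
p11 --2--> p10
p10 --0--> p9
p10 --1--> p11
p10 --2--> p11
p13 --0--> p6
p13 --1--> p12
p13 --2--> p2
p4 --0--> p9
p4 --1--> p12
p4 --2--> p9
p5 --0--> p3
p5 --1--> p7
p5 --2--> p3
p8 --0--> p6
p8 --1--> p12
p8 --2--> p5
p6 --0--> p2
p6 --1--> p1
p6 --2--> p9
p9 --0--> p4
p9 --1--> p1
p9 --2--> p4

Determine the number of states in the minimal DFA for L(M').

7

Every state is reachable, so we keep all 13.
P0 = {p1,p12} | {p2,p3,p4,p5,p6,p7,p8,p9,p10,p11,p13}.
Refine {p2,p3,p4,p5,p6,p7,p8,p9,p10,p11,p13} on symbol 1: members go to different blocks, giving {p3,p4,p6,p7,p8,p9,p13} and {p2,p5,p10,p11}.
Refine {p3,p4,p6,p7,p8,p9,p13} on symbol 0: members go to different blocks, giving {p3,p4,p7,p8,p9,p13} and {p6}.
Refine {p3,p4,p7,p8,p9,p13} on symbol 0: members go to different blocks, giving {p3,p4,p9} and {p7,p8,p13}.
Refine {p3,p4,p9} on symbol 0: members go to different blocks, giving {p4,p9} and {p3}.
Refine {p2,p5,p10,p11} on symbol 0: members go to different blocks, giving {p2,p5} and {p10,p11}.
No further refinement is possible. Final partition (7 blocks): {p1,p12} | {p4,p9} | {p2,p5} | {p6} | {p7,p8,p13} | {p3} | {p10,p11}.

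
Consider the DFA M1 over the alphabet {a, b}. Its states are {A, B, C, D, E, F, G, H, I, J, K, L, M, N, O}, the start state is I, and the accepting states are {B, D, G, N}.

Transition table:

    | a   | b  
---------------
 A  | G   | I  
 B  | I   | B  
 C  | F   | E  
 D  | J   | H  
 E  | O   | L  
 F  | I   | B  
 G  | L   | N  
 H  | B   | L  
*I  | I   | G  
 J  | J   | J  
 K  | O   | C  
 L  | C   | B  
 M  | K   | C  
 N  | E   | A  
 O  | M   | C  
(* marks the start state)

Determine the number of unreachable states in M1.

Starting at I and following transitions, the reachable set is {A, B, C, E, F, G, I, K, L, M, N, O}. That leaves D, H, J unreachable — 3 in total.

3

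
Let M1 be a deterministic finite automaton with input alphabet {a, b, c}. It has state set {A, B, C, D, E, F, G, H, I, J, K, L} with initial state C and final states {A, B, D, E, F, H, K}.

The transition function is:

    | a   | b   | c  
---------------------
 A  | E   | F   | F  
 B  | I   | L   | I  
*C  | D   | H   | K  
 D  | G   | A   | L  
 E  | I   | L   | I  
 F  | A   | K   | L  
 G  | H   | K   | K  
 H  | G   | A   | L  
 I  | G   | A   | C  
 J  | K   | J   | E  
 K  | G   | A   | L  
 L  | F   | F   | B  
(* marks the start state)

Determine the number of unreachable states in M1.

1

BFS from C reaches {A, B, C, D, E, F, G, H, I, K, L}; the 1 state(s) J are never visited.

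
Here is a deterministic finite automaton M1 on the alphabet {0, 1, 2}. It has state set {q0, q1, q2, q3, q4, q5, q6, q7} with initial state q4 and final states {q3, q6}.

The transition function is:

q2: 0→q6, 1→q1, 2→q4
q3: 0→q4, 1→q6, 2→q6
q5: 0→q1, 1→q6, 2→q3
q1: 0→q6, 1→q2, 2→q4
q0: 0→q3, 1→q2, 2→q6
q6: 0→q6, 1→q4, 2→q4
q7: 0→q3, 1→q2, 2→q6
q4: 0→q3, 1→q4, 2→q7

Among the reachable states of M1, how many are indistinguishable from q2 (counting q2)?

First remove the unreachable states {q0,q5}; 6 states remain.
P0 = {q3,q6} | {q1,q2,q4,q7}.
Split {q3,q6} by δ(·,0) → {q3} and {q6}.
Refine {q1,q2,q4,q7} on symbol 0: members go to different blocks, giving {q1,q2} and {q4,q7}.
Split {q4,q7} by δ(·,1) → {q4} and {q7}.
Stable partition: {q3} | {q1,q2} | {q6} | {q4} | {q7} — 5 equivalence classes.
State q2 belongs to the block {q1,q2}, which has 2 states.

2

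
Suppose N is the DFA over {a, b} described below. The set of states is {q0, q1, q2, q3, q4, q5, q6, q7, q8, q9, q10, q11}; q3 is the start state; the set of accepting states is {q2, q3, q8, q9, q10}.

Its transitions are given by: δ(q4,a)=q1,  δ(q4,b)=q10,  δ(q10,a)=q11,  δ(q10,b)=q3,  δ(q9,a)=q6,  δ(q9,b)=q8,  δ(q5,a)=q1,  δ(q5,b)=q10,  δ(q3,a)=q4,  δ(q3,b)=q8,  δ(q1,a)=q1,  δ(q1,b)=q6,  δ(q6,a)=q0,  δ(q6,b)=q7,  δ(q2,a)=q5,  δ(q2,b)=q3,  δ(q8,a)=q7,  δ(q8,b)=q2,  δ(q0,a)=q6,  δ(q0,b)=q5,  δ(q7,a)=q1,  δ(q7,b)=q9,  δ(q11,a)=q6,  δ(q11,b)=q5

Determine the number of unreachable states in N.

0

A breadth-first search from the start state visits every state.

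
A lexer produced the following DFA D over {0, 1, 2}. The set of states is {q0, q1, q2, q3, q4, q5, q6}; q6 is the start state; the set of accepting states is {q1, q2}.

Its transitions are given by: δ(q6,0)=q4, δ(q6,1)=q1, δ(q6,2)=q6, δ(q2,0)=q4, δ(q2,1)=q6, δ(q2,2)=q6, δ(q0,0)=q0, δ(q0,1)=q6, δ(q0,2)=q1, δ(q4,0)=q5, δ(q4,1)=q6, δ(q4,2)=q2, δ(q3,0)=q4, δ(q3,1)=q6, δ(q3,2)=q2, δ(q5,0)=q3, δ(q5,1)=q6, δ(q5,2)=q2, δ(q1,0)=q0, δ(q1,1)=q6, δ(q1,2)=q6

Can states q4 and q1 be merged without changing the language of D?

Every state is reachable, so we keep all 7.
Initial partition by acceptance: {q1,q2} | {q0,q3,q4,q5,q6}.
Split {q0,q3,q4,q5,q6} by δ(·,1) → {q0,q3,q4,q5} and {q6}.
No further refinement is possible. Final partition (3 blocks): {q1,q2} | {q0,q3,q4,q5} | {q6}.
q4 and q1 end up in different blocks, so they are distinguishable. For instance, the string 'ε' is accepted from only q1.

No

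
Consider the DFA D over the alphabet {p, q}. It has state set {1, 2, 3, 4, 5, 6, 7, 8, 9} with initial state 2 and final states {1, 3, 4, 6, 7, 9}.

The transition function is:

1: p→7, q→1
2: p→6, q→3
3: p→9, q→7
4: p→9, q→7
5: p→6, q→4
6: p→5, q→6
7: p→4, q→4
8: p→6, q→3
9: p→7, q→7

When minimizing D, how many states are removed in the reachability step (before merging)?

2

Starting at 2 and following transitions, the reachable set is {2, 3, 4, 5, 6, 7, 9}. That leaves 1, 8 unreachable — 2 in total.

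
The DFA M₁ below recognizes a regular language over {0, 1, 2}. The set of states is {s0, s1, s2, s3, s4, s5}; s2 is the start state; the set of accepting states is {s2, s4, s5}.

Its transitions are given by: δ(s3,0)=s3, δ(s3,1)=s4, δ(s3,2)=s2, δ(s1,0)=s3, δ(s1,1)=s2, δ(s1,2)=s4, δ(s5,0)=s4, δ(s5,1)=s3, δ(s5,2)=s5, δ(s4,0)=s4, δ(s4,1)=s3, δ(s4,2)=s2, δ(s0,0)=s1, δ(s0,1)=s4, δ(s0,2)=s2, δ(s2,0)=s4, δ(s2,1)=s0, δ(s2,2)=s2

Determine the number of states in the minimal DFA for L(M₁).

2

First remove the unreachable states {s5}; 5 states remain.
Initial partition by acceptance: {s2,s4} | {s0,s1,s3}.
The partition is now stable with 2 blocks: {s2,s4} | {s0,s1,s3}.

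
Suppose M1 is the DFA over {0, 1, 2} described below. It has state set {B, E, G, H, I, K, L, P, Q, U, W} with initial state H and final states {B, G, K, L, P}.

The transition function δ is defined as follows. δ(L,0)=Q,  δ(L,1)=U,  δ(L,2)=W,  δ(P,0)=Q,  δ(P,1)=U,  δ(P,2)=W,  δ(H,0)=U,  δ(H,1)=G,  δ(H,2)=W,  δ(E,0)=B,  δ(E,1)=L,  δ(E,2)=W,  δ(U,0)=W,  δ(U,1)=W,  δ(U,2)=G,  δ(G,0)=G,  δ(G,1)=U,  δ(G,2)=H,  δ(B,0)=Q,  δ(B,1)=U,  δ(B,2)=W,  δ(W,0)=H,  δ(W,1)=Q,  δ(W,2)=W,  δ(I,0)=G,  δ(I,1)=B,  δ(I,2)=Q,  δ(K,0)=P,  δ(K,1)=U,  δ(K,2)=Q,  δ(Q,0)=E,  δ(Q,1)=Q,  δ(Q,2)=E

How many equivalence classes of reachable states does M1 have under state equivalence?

Reachable states from the start: {B,E,G,H,L,Q,U,W}. Unreachable: {I,K,P} — drop them.
P0 = {B,G,L} | {E,H,Q,U,W}.
Refine {B,G,L} on symbol 0: members go to different blocks, giving {B,L} and {G}.
Refine {E,H,Q,U,W} on symbol 0: members go to different blocks, giving {H,Q,U,W} and {E}.
Refine {H,Q,U,W} on symbol 0: members go to different blocks, giving {H,U,W} and {Q}.
Refine {H,U,W} on symbol 1: members go to different blocks, giving {W} and {H} and {U}.
No further refinement is possible. Final partition (7 blocks): {B,L} | {W} | {G} | {E} | {Q} | {H} | {U}.

7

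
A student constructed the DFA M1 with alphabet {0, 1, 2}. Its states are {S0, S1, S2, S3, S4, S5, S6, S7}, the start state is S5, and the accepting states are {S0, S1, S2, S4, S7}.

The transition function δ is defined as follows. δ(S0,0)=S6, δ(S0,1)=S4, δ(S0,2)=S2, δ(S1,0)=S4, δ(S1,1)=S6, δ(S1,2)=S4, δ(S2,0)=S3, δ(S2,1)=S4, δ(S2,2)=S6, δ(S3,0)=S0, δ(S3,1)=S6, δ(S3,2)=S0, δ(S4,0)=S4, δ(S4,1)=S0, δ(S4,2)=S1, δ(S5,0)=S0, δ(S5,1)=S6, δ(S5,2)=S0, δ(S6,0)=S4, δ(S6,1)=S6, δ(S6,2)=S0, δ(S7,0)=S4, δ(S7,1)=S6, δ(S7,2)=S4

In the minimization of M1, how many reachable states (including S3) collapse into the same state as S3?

States {S7} cannot be reached from the start state, so discard them.
P0 = {S0,S1,S2,S4} | {S3,S5,S6}.
Refine {S0,S1,S2,S4} on symbol 0: members go to different blocks, giving {S0,S2} and {S1,S4}.
Refine {S0,S2} on symbol 2: members go to different blocks, giving {S0} and {S2}.
On input 0, block {S3,S5,S6} splits into {S3,S5} and {S6}.
Split {S1,S4} by δ(·,1) → {S1} and {S4}.
Stable partition: {S0} | {S3,S5} | {S1} | {S2} | {S6} | {S4} — 6 equivalence classes.
State S3 belongs to the block {S3,S5}, which has 2 states.

2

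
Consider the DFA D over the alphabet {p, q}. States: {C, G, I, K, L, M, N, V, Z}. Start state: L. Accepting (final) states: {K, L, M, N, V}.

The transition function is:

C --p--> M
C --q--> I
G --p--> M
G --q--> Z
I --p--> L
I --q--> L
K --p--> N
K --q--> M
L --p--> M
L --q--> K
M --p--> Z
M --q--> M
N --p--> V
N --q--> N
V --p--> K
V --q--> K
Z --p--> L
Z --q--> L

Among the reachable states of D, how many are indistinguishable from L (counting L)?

1

States {C,G,I} cannot be reached from the start state, so discard them.
Initial partition by acceptance: {K,L,M,N,V} | {Z}.
Refine {K,L,M,N,V} on symbol p: members go to different blocks, giving {K,L,N,V} and {M}.
On input p, block {K,L,N,V} splits into {K,N,V} and {L}.
Split {K,N,V} by δ(·,q) → {N,V} and {K}.
On input p, block {N,V} splits into {N} and {V}.
The partition is now stable with 6 blocks: {N} | {Z} | {M} | {L} | {K} | {V}.
The equivalence class containing L is {L}, of size 1.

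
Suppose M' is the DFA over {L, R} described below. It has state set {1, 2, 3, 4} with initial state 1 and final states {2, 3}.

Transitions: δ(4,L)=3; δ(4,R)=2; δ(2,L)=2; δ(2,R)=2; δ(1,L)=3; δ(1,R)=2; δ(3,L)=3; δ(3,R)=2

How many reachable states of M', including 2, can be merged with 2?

2

First remove the unreachable states {4}; 3 states remain.
Initial partition by acceptance: {2,3} | {1}.
No further refinement is possible. Final partition (2 blocks): {2,3} | {1}.
State 2 belongs to the block {2,3}, which has 2 states.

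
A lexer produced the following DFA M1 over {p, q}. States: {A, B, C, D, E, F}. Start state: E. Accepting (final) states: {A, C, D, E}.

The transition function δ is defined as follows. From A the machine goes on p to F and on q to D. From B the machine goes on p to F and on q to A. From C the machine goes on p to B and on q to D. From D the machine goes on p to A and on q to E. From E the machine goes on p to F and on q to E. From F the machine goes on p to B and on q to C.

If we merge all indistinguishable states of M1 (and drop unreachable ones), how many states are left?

Start with accepting vs non-accepting: {A,C,D,E} | {B,F}.
On input p, block {A,C,D,E} splits into {A,C,E} and {D}.
On input q, block {A,C,E} splits into {A,C} and {E}.
The partition is now stable with 4 blocks: {A,C} | {B,F} | {D} | {E}.

4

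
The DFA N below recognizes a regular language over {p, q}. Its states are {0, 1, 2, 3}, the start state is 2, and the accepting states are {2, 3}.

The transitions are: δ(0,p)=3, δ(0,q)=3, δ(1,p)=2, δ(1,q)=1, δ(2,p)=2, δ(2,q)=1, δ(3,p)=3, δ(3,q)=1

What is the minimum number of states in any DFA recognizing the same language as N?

2

First remove the unreachable states {0,3}; 2 states remain.
Start with accepting vs non-accepting: {2} | {1}.
No further refinement is possible. Final partition (2 blocks): {2} | {1}.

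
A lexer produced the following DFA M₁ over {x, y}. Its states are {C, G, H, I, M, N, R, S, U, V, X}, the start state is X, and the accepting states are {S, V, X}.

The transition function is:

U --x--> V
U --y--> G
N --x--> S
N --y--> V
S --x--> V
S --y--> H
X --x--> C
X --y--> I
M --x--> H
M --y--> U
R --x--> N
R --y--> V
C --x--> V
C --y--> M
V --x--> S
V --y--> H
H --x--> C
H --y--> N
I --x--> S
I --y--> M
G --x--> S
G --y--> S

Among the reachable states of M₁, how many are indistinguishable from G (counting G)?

States {R} cannot be reached from the start state, so discard them.
Initial partition by acceptance: {S,V,X} | {C,G,H,I,M,N,U}.
Split {S,V,X} by δ(·,x) → {S,V} and {X}.
Split {C,G,H,I,M,N,U} by δ(·,x) → {C,G,I,N,U} and {H,M}.
On input y, block {C,G,I,N,U} splits into {G,N} and {C,I} and {U}.
Refine {H,M} on symbol x: members go to different blocks, giving {H} and {M}.
No further refinement is possible. Final partition (7 blocks): {S,V} | {G,N} | {X} | {H} | {C,I} | {U} | {M}.
State G belongs to the block {G,N}, which has 2 states.

2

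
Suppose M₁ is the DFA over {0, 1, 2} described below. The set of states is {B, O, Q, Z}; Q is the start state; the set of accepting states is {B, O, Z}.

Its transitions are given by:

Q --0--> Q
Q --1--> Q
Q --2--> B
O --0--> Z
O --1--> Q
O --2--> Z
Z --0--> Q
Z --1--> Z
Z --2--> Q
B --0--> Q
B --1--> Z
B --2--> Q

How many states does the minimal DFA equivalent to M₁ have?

2

States {O} cannot be reached from the start state, so discard them.
Initial partition by acceptance: {B,Z} | {Q}.
The partition is now stable with 2 blocks: {B,Z} | {Q}.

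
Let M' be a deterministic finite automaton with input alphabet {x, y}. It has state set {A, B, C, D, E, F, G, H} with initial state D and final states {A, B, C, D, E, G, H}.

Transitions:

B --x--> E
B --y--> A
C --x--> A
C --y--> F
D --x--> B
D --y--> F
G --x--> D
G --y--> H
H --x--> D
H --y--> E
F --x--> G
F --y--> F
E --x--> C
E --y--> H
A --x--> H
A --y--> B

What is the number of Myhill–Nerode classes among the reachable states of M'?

All states are reachable from the start state.
P0 = {A,B,C,D,E,G,H} | {F}.
Refine {A,B,C,D,E,G,H} on symbol y: members go to different blocks, giving {A,B,E,G,H} and {C,D}.
Refine {A,B,E,G,H} on symbol x: members go to different blocks, giving {E,G,H} and {A,B}.
No further refinement is possible. Final partition (4 blocks): {E,G,H} | {F} | {C,D} | {A,B}.

4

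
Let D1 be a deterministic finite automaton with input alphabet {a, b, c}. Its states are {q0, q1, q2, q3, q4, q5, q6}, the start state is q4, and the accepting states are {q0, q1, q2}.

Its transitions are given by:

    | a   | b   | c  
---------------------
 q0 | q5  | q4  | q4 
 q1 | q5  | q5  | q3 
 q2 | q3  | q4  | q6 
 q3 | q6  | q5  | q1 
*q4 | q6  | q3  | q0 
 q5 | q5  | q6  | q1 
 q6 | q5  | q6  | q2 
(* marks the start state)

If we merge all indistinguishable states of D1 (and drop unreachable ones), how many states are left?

2

All states are reachable from the start state.
Start with accepting vs non-accepting: {q0,q1,q2} | {q3,q4,q5,q6}.
The partition is now stable with 2 blocks: {q0,q1,q2} | {q3,q4,q5,q6}.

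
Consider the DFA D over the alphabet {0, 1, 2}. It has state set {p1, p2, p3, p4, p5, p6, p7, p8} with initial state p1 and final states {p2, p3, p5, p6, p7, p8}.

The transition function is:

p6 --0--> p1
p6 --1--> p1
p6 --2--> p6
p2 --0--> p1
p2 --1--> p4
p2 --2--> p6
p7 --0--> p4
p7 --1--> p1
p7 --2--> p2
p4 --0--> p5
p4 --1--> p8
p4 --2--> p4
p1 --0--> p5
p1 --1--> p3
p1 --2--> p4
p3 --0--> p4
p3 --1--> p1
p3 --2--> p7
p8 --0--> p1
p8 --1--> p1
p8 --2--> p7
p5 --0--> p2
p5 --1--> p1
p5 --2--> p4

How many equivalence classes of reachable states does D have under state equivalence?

3

All states are reachable from the start state.
Start with accepting vs non-accepting: {p2,p3,p5,p6,p7,p8} | {p1,p4}.
Split {p2,p3,p5,p6,p7,p8} by δ(·,0) → {p2,p3,p6,p7,p8} and {p5}.
Stable partition: {p2,p3,p6,p7,p8} | {p1,p4} | {p5} — 3 equivalence classes.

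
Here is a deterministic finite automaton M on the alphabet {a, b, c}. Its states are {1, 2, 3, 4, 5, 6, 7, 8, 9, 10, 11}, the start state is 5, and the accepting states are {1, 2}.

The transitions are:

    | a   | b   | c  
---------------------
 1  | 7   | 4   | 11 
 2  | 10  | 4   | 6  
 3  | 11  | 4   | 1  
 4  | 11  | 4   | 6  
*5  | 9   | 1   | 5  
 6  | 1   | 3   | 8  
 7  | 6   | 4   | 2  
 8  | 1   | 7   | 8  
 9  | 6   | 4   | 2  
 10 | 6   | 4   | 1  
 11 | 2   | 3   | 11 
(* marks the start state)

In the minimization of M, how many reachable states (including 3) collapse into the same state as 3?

Start with accepting vs non-accepting: {1,2} | {3,4,5,6,7,8,9,10,11}.
On input a, block {3,4,5,6,7,8,9,10,11} splits into {3,4,5,7,9,10} and {6,8,11}.
On input a, block {3,4,5,7,9,10} splits into {3,4,7,9,10} and {5}.
Refine {3,4,7,9,10} on symbol c: members go to different blocks, giving {3,7,9,10} and {4}.
Stable partition: {1,2} | {3,7,9,10} | {6,8,11} | {5} | {4} — 5 equivalence classes.
State 3 belongs to the block {3,7,9,10}, which has 4 states.

4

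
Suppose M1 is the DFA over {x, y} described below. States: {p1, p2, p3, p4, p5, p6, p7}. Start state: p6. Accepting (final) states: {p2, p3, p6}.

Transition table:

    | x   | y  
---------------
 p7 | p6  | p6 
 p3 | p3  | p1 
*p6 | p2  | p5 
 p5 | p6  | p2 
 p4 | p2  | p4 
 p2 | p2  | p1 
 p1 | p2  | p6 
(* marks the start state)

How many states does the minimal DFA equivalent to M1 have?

2

First remove the unreachable states {p3,p4,p7}; 4 states remain.
P0 = {p2,p6} | {p1,p5}.
Stable partition: {p2,p6} | {p1,p5} — 2 equivalence classes.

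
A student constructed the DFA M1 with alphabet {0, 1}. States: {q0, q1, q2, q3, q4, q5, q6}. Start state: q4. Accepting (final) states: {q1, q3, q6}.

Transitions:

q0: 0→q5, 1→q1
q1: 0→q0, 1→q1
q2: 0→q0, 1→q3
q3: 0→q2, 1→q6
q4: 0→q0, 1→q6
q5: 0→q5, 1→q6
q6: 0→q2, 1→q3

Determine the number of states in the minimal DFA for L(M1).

All states are reachable from the start state.
P0 = {q1,q3,q6} | {q0,q2,q4,q5}.
No further refinement is possible. Final partition (2 blocks): {q1,q3,q6} | {q0,q2,q4,q5}.

2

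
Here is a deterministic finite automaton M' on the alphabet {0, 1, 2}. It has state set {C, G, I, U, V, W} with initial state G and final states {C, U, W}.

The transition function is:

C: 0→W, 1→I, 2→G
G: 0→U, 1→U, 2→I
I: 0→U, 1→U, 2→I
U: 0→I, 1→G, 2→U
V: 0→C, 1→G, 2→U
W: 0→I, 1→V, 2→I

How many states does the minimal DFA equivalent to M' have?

2

States {C,V,W} cannot be reached from the start state, so discard them.
Start with accepting vs non-accepting: {U} | {G,I}.
No further refinement is possible. Final partition (2 blocks): {U} | {G,I}.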